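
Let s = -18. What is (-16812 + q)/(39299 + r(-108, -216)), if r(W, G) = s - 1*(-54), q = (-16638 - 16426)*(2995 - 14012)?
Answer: 364249276/39335 ≈ 9260.2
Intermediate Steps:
q = 364266088 (q = -33064*(-11017) = 364266088)
r(W, G) = 36 (r(W, G) = -18 - 1*(-54) = -18 + 54 = 36)
(-16812 + q)/(39299 + r(-108, -216)) = (-16812 + 364266088)/(39299 + 36) = 364249276/39335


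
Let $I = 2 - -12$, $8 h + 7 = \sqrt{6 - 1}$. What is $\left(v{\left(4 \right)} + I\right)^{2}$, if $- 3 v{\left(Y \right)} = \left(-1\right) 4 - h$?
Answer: $\frac{\left(361 + \sqrt{5}\right)^{2}}{576} \approx 229.06$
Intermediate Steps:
$h = - \frac{7}{8} + \frac{\sqrt{5}}{8}$ ($h = - \frac{7}{8} + \frac{\sqrt{6 - 1}}{8} = - \frac{7}{8} + \frac{\sqrt{5}}{8} \approx -0.59549$)
$I = 14$ ($I = 2 + 12 = 14$)
$v{\left(Y \right)} = \frac{25}{24} + \frac{\sqrt{5}}{24}$ ($v{\left(Y \right)} = - \frac{\left(-1\right) 4 - \left(- \frac{7}{8} + \frac{\sqrt{5}}{8}\right)}{3} = - \frac{-4 + \left(\frac{7}{8} - \frac{\sqrt{5}}{8}\right)}{3} = - \frac{- \frac{25}{8} - \frac{\sqrt{5}}{8}}{3} = \frac{25}{24} + \frac{\sqrt{5}}{24}$)
$\left(v{\left(4 \right)} + I\right)^{2} = \left(\left(\frac{25}{24} + \frac{\sqrt{5}}{24}\right) + 14\right)^{2} = \left(\frac{361}{24} + \frac{\sqrt{5}}{24}\right)^{2}$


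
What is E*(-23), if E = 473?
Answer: -10879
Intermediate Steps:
E*(-23) = 473*(-23) = -10879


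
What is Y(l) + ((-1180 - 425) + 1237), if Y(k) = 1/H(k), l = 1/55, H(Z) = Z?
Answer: -313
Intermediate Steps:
l = 1/55 ≈ 0.018182
Y(k) = 1/k
Y(l) + ((-1180 - 425) + 1237) = 1/(1/55) + ((-1180 - 425) + 1237) = 55 + (-1605 + 1237) = 55 - 368 = -313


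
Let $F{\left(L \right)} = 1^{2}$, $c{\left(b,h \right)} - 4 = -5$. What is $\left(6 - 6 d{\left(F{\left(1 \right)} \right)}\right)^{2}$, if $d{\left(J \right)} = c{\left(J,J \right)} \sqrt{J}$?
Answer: $144$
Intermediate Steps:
$c{\left(b,h \right)} = -1$ ($c{\left(b,h \right)} = 4 - 5 = -1$)
$F{\left(L \right)} = 1$
$d{\left(J \right)} = - \sqrt{J}$
$\left(6 - 6 d{\left(F{\left(1 \right)} \right)}\right)^{2} = \left(6 - 6 \left(- \sqrt{1}\right)\right)^{2} = \left(6 - 6 \left(\left(-1\right) 1\right)\right)^{2} = \left(6 - -6\right)^{2} = \left(6 + 6\right)^{2} = 12^{2} = 144$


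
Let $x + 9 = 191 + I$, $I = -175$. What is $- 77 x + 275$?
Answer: $-264$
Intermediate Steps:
$x = 7$ ($x = -9 + \left(191 - 175\right) = -9 + 16 = 7$)
$- 77 x + 275 = \left(-77\right) 7 + 275 = -539 + 275 = -264$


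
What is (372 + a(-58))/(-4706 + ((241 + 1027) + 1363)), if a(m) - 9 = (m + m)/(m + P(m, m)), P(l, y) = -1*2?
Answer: -5744/31125 ≈ -0.18455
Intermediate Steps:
P(l, y) = -2
a(m) = 9 + 2*m/(-2 + m) (a(m) = 9 + (m + m)/(m - 2) = 9 + (2*m)/(-2 + m) = 9 + 2*m/(-2 + m))
(372 + a(-58))/(-4706 + ((241 + 1027) + 1363)) = (372 + (-18 + 11*(-58))/(-2 - 58))/(-4706 + ((241 + 1027) + 1363)) = (372 + (-18 - 638)/(-60))/(-4706 + (1268 + 1363)) = (372 - 1/60*(-656))/(-4706 + 2631) = (372 + 164/15)/(-2075) = (5744/15)*(-1/2075) = -5744/31125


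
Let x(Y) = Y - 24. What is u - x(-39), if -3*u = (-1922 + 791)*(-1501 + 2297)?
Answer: 300155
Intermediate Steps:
x(Y) = -24 + Y
u = 300092 (u = -(-1922 + 791)*(-1501 + 2297)/3 = -(-377)*796 = -⅓*(-900276) = 300092)
u - x(-39) = 300092 - (-24 - 39) = 300092 - 1*(-63) = 300092 + 63 = 300155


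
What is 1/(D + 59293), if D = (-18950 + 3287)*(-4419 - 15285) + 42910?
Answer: 1/308725955 ≈ 3.2391e-9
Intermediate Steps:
D = 308666662 (D = -15663*(-19704) + 42910 = 308623752 + 42910 = 308666662)
1/(D + 59293) = 1/(308666662 + 59293) = 1/308725955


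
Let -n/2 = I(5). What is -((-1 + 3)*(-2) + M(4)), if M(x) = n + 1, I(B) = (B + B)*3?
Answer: 63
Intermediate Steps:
I(B) = 6*B (I(B) = (2*B)*3 = 6*B)
n = -60 (n = -12*5 = -2*30 = -60)
M(x) = -59 (M(x) = -60 + 1 = -59)
-((-1 + 3)*(-2) + M(4)) = -((-1 + 3)*(-2) - 59) = -(2*(-2) - 59) = -(-4 - 59) = -1*(-63) = 63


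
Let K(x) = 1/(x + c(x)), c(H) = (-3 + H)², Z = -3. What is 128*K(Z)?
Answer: 128/33 ≈ 3.8788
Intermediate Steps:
K(x) = 1/(x + (-3 + x)²)
128*K(Z) = 128/(-3 + (-3 - 3)²) = 128/(-3 + (-6)²) = 128/(-3 + 36) = 128/33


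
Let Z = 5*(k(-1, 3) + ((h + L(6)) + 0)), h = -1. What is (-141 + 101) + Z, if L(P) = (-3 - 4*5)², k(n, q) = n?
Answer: 2595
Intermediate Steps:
L(P) = 529 (L(P) = (-3 - 20)² = (-23)² = 529)
Z = 2635 (Z = 5*(-1 + ((-1 + 529) + 0)) = 5*(-1 + (528 + 0)) = 5*(-1 + 528) = 5*527 = 2635)
(-141 + 101) + Z = (-141 + 101) + 2635 = -40 + 2635 = 2595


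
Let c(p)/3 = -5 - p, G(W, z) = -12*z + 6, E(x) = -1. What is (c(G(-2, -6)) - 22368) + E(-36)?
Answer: -22618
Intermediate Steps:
G(W, z) = 6 - 12*z
c(p) = -15 - 3*p (c(p) = 3*(-5 - p) = -15 - 3*p)
(c(G(-2, -6)) - 22368) + E(-36) = ((-15 - 3*(6 - 12*(-6))) - 22368) - 1 = ((-15 - 3*(6 + 72)) - 22368) - 1 = ((-15 - 3*78) - 22368) - 1 = ((-15 - 234) - 22368) - 1 = (-249 - 22368) - 1 = -22617 - 1 = -22618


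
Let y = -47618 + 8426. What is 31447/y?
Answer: -31447/39192 ≈ -0.80238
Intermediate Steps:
y = -39192
31447/y = 31447/(-39192) = 31447*(-1/39192) = -31447/39192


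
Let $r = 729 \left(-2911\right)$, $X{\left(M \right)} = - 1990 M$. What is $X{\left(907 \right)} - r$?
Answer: $317189$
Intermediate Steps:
$r = -2122119$
$X{\left(907 \right)} - r = \left(-1990\right) 907 - -2122119 = -1804930 + 2122119 = 317189$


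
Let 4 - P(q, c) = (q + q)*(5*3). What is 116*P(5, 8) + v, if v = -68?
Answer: -17004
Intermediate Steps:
P(q, c) = 4 - 30*q (P(q, c) = 4 - (q + q)*5*3 = 4 - 2*q*15 = 4 - 30*q)
116*P(5, 8) + v = 116*(4 - 30*5) - 68 = 116*(4 - 150) - 68 = 116*(-146) - 68 = -16936 - 68 = -17004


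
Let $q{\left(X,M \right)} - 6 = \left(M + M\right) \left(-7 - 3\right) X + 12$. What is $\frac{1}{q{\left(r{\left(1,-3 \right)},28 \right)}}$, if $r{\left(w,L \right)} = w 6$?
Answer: $- \frac{1}{3342} \approx -0.00029922$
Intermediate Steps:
$r{\left(w,L \right)} = 6 w$
$q{\left(X,M \right)} = 18 - 20 M X$ ($q{\left(X,M \right)} = 6 + \left(\left(M + M\right) \left(-7 - 3\right) X + 12\right) = 6 + \left(2 M \left(-10\right) X + 12\right) = 6 + \left(- 20 M X + 12\right) = 6 - \left(-12 + 20 M X\right) = 18 - 20 M X$)
$\frac{1}{q{\left(r{\left(1,-3 \right)},28 \right)}} = \frac{1}{18 - 560 \cdot 6 \cdot 1} = \frac{1}{18 - 560 \cdot 6} = \frac{1}{18 - 3360} = \frac{1}{-3342} = - \frac{1}{3342}$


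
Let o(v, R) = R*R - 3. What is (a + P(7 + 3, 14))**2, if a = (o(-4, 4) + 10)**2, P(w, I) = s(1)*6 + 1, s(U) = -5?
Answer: 250000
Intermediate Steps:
o(v, R) = -3 + R**2 (o(v, R) = R**2 - 3 = -3 + R**2)
P(w, I) = -29 (P(w, I) = -5*6 + 1 = -30 + 1 = -29)
a = 529 (a = ((-3 + 4**2) + 10)**2 = ((-3 + 16) + 10)**2 = (13 + 10)**2 = 23**2 = 529)
(a + P(7 + 3, 14))**2 = (529 - 29)**2 = 500**2 = 250000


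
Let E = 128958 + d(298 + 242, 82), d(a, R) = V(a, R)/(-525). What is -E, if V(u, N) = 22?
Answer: -67702928/525 ≈ -1.2896e+5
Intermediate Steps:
d(a, R) = -22/525 (d(a, R) = 22/(-525) = 22*(-1/525) = -22/525)
E = 67702928/525 (E = 128958 - 22/525 = 67702928/525 ≈ 1.2896e+5)
-E = -1*67702928/525 = -67702928/525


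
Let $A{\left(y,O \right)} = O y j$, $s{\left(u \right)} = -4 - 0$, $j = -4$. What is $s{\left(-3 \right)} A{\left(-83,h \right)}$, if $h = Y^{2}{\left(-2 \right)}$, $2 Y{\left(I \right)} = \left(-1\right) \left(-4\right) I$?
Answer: $-21248$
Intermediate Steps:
$s{\left(u \right)} = -4$ ($s{\left(u \right)} = -4 + 0 = -4$)
$Y{\left(I \right)} = 2 I$ ($Y{\left(I \right)} = \frac{\left(-1\right) \left(-4\right) I}{2} = \frac{4 I}{2} = 2 I$)
$h = 16$ ($h = \left(2 \left(-2\right)\right)^{2} = \left(-4\right)^{2} = 16$)
$A{\left(y,O \right)} = - 4 O y$ ($A{\left(y,O \right)} = O y \left(-4\right) = - 4 O y$)
$s{\left(-3 \right)} A{\left(-83,h \right)} = - 4 \left(\left(-4\right) 16 \left(-83\right)\right) = \left(-4\right) 5312 = -21248$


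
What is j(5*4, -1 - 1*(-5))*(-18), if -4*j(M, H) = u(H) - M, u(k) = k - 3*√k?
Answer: -99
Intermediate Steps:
j(M, H) = -H/4 + M/4 + 3*√H/4 (j(M, H) = -((H - 3*√H) - M)/4 = -(H - M - 3*√H)/4 = -H/4 + M/4 + 3*√H/4)
j(5*4, -1 - 1*(-5))*(-18) = (-(-1 - 1*(-5))/4 + (5*4)/4 + 3*√(-1 - 1*(-5))/4)*(-18) = (-(-1 + 5)/4 + (¼)*20 + 3*√(-1 + 5)/4)*(-18) = (-¼*4 + 5 + 3*√4/4)*(-18) = (-1 + 5 + (¾)*2)*(-18) = (-1 + 5 + 3/2)*(-18) = (11/2)*(-18) = -99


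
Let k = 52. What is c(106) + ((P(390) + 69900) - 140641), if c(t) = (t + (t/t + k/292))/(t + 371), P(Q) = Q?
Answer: -816561449/11607 ≈ -70351.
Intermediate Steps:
c(t) = (86/73 + t)/(371 + t) (c(t) = (t + (t/t + 52/292))/(t + 371) = (t + (1 + 52*(1/292)))/(371 + t) = (t + (1 + 13/73))/(371 + t) = (t + 86/73)/(371 + t) = (86/73 + t)/(371 + t))
c(106) + ((P(390) + 69900) - 140641) = (86/73 + 106)/(371 + 106) + ((390 + 69900) - 140641) = (7824/73)/477 + (70290 - 140641) = (1/477)*(7824/73) - 70351 = 2608/11607 - 70351 = -816561449/11607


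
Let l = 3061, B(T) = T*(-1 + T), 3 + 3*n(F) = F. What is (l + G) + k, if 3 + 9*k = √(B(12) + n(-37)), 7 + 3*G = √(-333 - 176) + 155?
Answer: 3110 + 2*√267/27 + I*√509/3 ≈ 3111.2 + 7.5203*I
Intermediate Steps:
n(F) = -1 + F/3
G = 148/3 + I*√509/3 (G = -7/3 + (√(-333 - 176) + 155)/3 = -7/3 + (√(-509) + 155)/3 = -7/3 + (I*√509 + 155)/3 = -7/3 + (155 + I*√509)/3 = -7/3 + (155/3 + I*√509/3) = 148/3 + I*√509/3 ≈ 49.333 + 7.5203*I)
k = -⅓ + 2*√267/27 (k = -⅓ + √(12*(-1 + 12) + (-1 + (⅓)*(-37)))/9 = -⅓ + √(12*11 + (-1 - 37/3))/9 = -⅓ + √(132 - 40/3)/9 = -⅓ + √(356/3)/9 = -⅓ + (2*√267/3)/9 = -⅓ + 2*√267/27 ≈ 0.87705)
(l + G) + k = (3061 + (148/3 + I*√509/3)) + (-⅓ + 2*√267/27) = (9331/3 + I*√509/3) + (-⅓ + 2*√267/27) = 3110 + 2*√267/27 + I*√509/3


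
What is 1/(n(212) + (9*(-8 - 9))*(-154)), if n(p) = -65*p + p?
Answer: 1/9994 ≈ 0.00010006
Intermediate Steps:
n(p) = -64*p
1/(n(212) + (9*(-8 - 9))*(-154)) = 1/(-64*212 + (9*(-8 - 9))*(-154)) = 1/(-13568 + (9*(-17))*(-154)) = 1/(-13568 - 153*(-154)) = 1/(-13568 + 23562) = 1/9994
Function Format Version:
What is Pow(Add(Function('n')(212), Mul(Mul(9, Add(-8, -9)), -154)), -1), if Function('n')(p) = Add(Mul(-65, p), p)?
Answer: Rational(1, 9994) ≈ 0.00010006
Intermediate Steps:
Function('n')(p) = Mul(-64, p)
Pow(Add(Function('n')(212), Mul(Mul(9, Add(-8, -9)), -154)), -1) = Pow(Add(Mul(-64, 212), Mul(Mul(9, Add(-8, -9)), -154)), -1) = Pow(Add(-13568, Mul(Mul(9, -17), -154)), -1) = Pow(Add(-13568, Mul(-153, -154)), -1) = Pow(Add(-13568, 23562), -1) = Pow(9994, -1) = Rational(1, 9994)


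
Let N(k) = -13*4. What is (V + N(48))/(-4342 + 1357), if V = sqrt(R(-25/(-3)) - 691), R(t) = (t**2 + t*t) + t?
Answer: 52/2985 - I*sqrt(4894)/8955 ≈ 0.01742 - 0.0078121*I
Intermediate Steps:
R(t) = t + 2*t**2 (R(t) = (t**2 + t**2) + t = 2*t**2 + t = t + 2*t**2)
N(k) = -52
V = I*sqrt(4894)/3 (V = sqrt((-25/(-3))*(1 + 2*(-25/(-3))) - 691) = sqrt((-25*(-1/3))*(1 + 2*(-25*(-1/3))) - 691) = sqrt(25*(1 + 2*(25/3))/3 - 691) = sqrt(25*(1 + 50/3)/3 - 691) = sqrt((25/3)*(53/3) - 691) = sqrt(1325/9 - 691) = sqrt(-4894/9) = I*sqrt(4894)/3 ≈ 23.319*I)
(V + N(48))/(-4342 + 1357) = (I*sqrt(4894)/3 - 52)/(-4342 + 1357) = (-52 + I*sqrt(4894)/3)/(-2985) = (-52 + I*sqrt(4894)/3)*(-1/2985) = 52/2985 - I*sqrt(4894)/8955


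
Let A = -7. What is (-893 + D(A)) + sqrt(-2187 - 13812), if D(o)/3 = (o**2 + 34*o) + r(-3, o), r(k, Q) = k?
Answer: -1469 + I*sqrt(15999) ≈ -1469.0 + 126.49*I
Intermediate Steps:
D(o) = -9 + 3*o**2 + 102*o (D(o) = 3*((o**2 + 34*o) - 3) = 3*(-3 + o**2 + 34*o) = -9 + 3*o**2 + 102*o)
(-893 + D(A)) + sqrt(-2187 - 13812) = (-893 + (-9 + 3*(-7)**2 + 102*(-7))) + sqrt(-2187 - 13812) = (-893 + (-9 + 3*49 - 714)) + sqrt(-15999) = (-893 + (-9 + 147 - 714)) + I*sqrt(15999) = (-893 - 576) + I*sqrt(15999) = -1469 + I*sqrt(15999)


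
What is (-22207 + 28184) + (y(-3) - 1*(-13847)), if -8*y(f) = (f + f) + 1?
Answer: 158597/8 ≈ 19825.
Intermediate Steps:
y(f) = -⅛ - f/4 (y(f) = -((f + f) + 1)/8 = -(2*f + 1)/8 = -(1 + 2*f)/8 = -⅛ - f/4)
(-22207 + 28184) + (y(-3) - 1*(-13847)) = (-22207 + 28184) + ((-⅛ - ¼*(-3)) - 1*(-13847)) = 5977 + ((-⅛ + ¾) + 13847) = 5977 + (5/8 + 13847) = 5977 + 110781/8 = 158597/8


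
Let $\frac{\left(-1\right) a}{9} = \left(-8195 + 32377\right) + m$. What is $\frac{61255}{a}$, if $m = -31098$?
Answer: $\frac{61255}{62244} \approx 0.98411$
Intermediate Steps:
$a = 62244$ ($a = - 9 \left(\left(-8195 + 32377\right) - 31098\right) = - 9 \left(24182 - 31098\right) = \left(-9\right) \left(-6916\right) = 62244$)
$\frac{61255}{a} = \frac{61255}{62244}$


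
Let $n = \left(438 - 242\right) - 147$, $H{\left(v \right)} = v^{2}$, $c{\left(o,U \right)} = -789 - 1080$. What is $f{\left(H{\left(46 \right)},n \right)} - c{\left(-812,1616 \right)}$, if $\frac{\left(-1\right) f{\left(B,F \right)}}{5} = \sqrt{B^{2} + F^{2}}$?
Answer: $1869 - 5 \sqrt{4479857} \approx -8713.8$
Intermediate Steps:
$c{\left(o,U \right)} = -1869$
$n = 49$ ($n = 196 - 147 = 49$)
$f{\left(B,F \right)} = - 5 \sqrt{B^{2} + F^{2}}$
$f{\left(H{\left(46 \right)},n \right)} - c{\left(-812,1616 \right)} = - 5 \sqrt{\left(46^{2}\right)^{2} + 49^{2}} - -1869 = - 5 \sqrt{2116^{2} + 2401} + 1869 = - 5 \sqrt{4477456 + 2401} + 1869 = - 5 \sqrt{4479857} + 1869 = 1869 - 5 \sqrt{4479857}$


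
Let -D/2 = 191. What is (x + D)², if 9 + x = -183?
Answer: 329476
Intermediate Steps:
D = -382 (D = -2*191 = -382)
x = -192 (x = -9 - 183 = -192)
(x + D)² = (-192 - 382)² = (-574)² = 329476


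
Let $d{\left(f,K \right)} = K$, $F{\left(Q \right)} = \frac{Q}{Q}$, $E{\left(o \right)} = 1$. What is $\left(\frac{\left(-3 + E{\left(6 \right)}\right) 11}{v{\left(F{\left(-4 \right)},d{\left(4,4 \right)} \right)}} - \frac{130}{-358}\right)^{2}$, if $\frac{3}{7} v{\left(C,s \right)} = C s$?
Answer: $\frac{24970009}{6280036} \approx 3.9761$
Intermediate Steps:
$F{\left(Q \right)} = 1$
$v{\left(C,s \right)} = \frac{7 C s}{3}$
$\left(\frac{\left(-3 + E{\left(6 \right)}\right) 11}{v{\left(F{\left(-4 \right)},d{\left(4,4 \right)} \right)}} - \frac{130}{-358}\right)^{2} = \left(\frac{\left(-3 + 1\right) 11}{\frac{7}{3} \cdot 1 \cdot 4} - \frac{130}{-358}\right)^{2} = \left(\frac{\left(-2\right) 11}{\frac{28}{3}} - - \frac{65}{179}\right)^{2} = \left(\left(-22\right) \frac{3}{28} + \frac{65}{179}\right)^{2} = \left(- \frac{33}{14} + \frac{65}{179}\right)^{2} = \left(- \frac{4997}{2506}\right)^{2} = \frac{24970009}{6280036}$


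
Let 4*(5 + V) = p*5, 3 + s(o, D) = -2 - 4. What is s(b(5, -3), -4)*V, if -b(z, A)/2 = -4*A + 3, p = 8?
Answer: -45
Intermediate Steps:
b(z, A) = -6 + 8*A (b(z, A) = -2*(-4*A + 3) = -2*(3 - 4*A) = -6 + 8*A)
s(o, D) = -9 (s(o, D) = -3 + (-2 - 4) = -3 - 6 = -9)
V = 5 (V = -5 + (8*5)/4 = -5 + (¼)*40 = -5 + 10 = 5)
s(b(5, -3), -4)*V = -9*5 = -45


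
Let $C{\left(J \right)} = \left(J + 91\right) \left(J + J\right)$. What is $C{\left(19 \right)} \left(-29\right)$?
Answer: $-121220$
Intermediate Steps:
$C{\left(J \right)} = 2 J \left(91 + J\right)$ ($C{\left(J \right)} = \left(91 + J\right) 2 J = 2 J \left(91 + J\right)$)
$C{\left(19 \right)} \left(-29\right) = 2 \cdot 19 \left(91 + 19\right) \left(-29\right) = 2 \cdot 19 \cdot 110 \left(-29\right) = 4180 \left(-29\right) = -121220$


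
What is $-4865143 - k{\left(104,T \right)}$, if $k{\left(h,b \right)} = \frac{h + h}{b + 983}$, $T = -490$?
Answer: $- \frac{2398515707}{493} \approx -4.8651 \cdot 10^{6}$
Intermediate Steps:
$k{\left(h,b \right)} = \frac{2 h}{983 + b}$
$-4865143 - k{\left(104,T \right)} = -4865143 - 2 \cdot 104 \frac{1}{983 - 490} = -4865143 - 2 \cdot 104 \cdot \frac{1}{493} = -4865143 - \frac{208}{493} = - \frac{2398515707}{493}$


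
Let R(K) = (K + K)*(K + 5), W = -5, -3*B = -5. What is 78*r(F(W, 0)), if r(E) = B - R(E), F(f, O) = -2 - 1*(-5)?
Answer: -3614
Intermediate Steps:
B = 5/3 (B = -1/3*(-5) = 5/3 ≈ 1.6667)
R(K) = 2*K*(5 + K) (R(K) = (2*K)*(5 + K) = 2*K*(5 + K))
F(f, O) = 3 (F(f, O) = -2 + 5 = 3)
r(E) = 5/3 - 2*E*(5 + E)
78*r(F(W, 0)) = 78*(5/3 - 2*3*(5 + 3)) = 78*(5/3 - 2*3*8) = 78*(5/3 - 48) = 78*(-139/3) = -3614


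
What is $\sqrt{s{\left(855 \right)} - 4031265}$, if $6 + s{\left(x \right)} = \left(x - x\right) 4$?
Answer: $3 i \sqrt{447919} \approx 2007.8 i$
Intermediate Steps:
$s{\left(x \right)} = -6$ ($s{\left(x \right)} = -6 + \left(x - x\right) 4 = -6 + 0 \cdot 4 = -6 + 0 = -6$)
$\sqrt{s{\left(855 \right)} - 4031265} = \sqrt{-6 - 4031265} = \sqrt{-4031271} = 3 i \sqrt{447919}$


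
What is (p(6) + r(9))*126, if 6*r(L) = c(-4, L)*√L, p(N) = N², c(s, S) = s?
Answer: 4284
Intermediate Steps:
r(L) = -2*√L/3 (r(L) = (-4*√L)/6 = -2*√L/3)
(p(6) + r(9))*126 = (6² - 2*√9/3)*126 = (36 - ⅔*3)*126 = (36 - 2)*126 = 34*126 = 4284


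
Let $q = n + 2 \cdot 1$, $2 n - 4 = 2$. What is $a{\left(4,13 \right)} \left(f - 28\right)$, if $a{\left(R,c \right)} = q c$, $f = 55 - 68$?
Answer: $-2665$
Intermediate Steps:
$n = 3$ ($n = 2 + \frac{1}{2} \cdot 2 = 2 + 1 = 3$)
$q = 5$ ($q = 3 + 2 \cdot 1 = 3 + 2 = 5$)
$f = -13$ ($f = 55 - 68 = -13$)
$a{\left(R,c \right)} = 5 c$
$a{\left(4,13 \right)} \left(f - 28\right) = 5 \cdot 13 \left(-13 - 28\right) = 65 \left(-41\right) = -2665$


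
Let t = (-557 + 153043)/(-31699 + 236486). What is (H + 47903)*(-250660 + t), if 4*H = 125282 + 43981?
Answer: -9262173891778625/409574 ≈ -2.2614e+10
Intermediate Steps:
H = 169263/4 (H = (125282 + 43981)/4 = (¼)*169263 = 169263/4 ≈ 42316.)
t = 152486/204787 ≈ 0.74461
(H + 47903)*(-250660 + t) = (169263/4 + 47903)*(-250660 + 152486/204787) = (360875/4)*(-51331756934/204787) = -9262173891778625/409574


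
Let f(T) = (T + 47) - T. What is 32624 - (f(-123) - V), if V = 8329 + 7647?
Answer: 48553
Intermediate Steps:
V = 15976
f(T) = 47 (f(T) = (47 + T) - T = 47)
32624 - (f(-123) - V) = 32624 - (47 - 1*15976) = 32624 - (47 - 15976) = 32624 - 1*(-15929) = 32624 + 15929 = 48553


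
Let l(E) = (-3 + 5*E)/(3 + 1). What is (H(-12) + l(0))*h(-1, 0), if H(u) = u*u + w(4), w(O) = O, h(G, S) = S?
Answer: 0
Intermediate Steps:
l(E) = -3/4 + 5*E/4 (l(E) = (-3 + 5*E)/4 = (-3 + 5*E)*(1/4) = -3/4 + 5*E/4)
H(u) = 4 + u**2 (H(u) = u*u + 4 = u**2 + 4 = 4 + u**2)
(H(-12) + l(0))*h(-1, 0) = ((4 + (-12)**2) + (-3/4 + (5/4)*0))*0 = ((4 + 144) + (-3/4 + 0))*0 = (148 - 3/4)*0 = (589/4)*0 = 0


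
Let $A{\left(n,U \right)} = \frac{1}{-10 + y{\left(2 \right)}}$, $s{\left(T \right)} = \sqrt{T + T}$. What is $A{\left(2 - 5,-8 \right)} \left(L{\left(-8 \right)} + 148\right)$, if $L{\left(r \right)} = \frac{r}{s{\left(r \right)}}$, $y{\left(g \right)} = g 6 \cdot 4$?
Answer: $\frac{74}{19} + \frac{i}{19} \approx 3.8947 + 0.052632 i$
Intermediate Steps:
$y{\left(g \right)} = 24 g$ ($y{\left(g \right)} = 6 g 4 = 24 g$)
$s{\left(T \right)} = \sqrt{2} \sqrt{T}$ ($s{\left(T \right)} = \sqrt{2 T} = \sqrt{2} \sqrt{T}$)
$A{\left(n,U \right)} = \frac{1}{38}$ ($A{\left(n,U \right)} = \frac{1}{-10 + 24 \cdot 2} = \frac{1}{-10 + 48} = \frac{1}{38}$)
$L{\left(r \right)} = \frac{\sqrt{2} \sqrt{r}}{2}$ ($L{\left(r \right)} = \frac{r}{\sqrt{2} \sqrt{r}} = r \frac{\sqrt{2}}{2 \sqrt{r}} = \frac{\sqrt{2} \sqrt{r}}{2}$)
$A{\left(2 - 5,-8 \right)} \left(L{\left(-8 \right)} + 148\right) = \frac{\frac{\sqrt{2} \sqrt{-8}}{2} + 148}{38} = \frac{\frac{\sqrt{2} \cdot 2 i \sqrt{2}}{2} + 148}{38} = \frac{2 i + 148}{38} = \frac{148 + 2 i}{38} = \frac{74}{19} + \frac{i}{19}$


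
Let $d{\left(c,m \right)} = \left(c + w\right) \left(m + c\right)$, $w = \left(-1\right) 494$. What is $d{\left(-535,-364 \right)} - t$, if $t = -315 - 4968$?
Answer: $930354$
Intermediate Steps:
$w = -494$
$d{\left(c,m \right)} = \left(-494 + c\right) \left(c + m\right)$ ($d{\left(c,m \right)} = \left(c - 494\right) \left(m + c\right) = \left(-494 + c\right) \left(c + m\right)$)
$t = -5283$ ($t = -315 - 4968 = -5283$)
$d{\left(-535,-364 \right)} - t = \left(\left(-535\right)^{2} - -264290 - -179816 - -194740\right) - -5283 = \left(286225 + 264290 + 179816 + 194740\right) + 5283 = 925071 + 5283 = 930354$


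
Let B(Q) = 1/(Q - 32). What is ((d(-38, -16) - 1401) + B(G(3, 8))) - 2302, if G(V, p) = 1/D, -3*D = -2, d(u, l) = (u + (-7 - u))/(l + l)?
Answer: -7227893/1952 ≈ -3702.8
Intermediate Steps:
d(u, l) = -7/(2*l) (d(u, l) = -7*1/(2*l) = -7/(2*l))
D = ⅔ (D = -⅓*(-2) = ⅔ ≈ 0.66667)
G(V, p) = 3/2 (G(V, p) = 1/(⅔) = 3/2)
B(Q) = 1/(-32 + Q)
((d(-38, -16) - 1401) + B(G(3, 8))) - 2302 = ((-7/2/(-16) - 1401) + 1/(-32 + 3/2)) - 2302 = ((-7/2*(-1/16) - 1401) + 1/(-61/2)) - 2302 = ((7/32 - 1401) - 2/61) - 2302 = (-44825/32 - 2/61) - 2302 = -2734389/1952 - 2302 = -7227893/1952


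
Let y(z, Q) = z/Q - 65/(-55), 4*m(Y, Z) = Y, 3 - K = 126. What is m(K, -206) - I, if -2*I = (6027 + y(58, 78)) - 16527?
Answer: -9060115/1716 ≈ -5279.8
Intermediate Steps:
K = -123 (K = 3 - 1*126 = 3 - 126 = -123)
m(Y, Z) = Y/4
y(z, Q) = 13/11 + z/Q (y(z, Q) = z/Q - 65*(-1/55) = z/Q + 13/11 = 13/11 + z/Q)
I = 2251837/429 (I = -((6027 + (13/11 + 58/78)) - 16527)/2 = -((6027 + (13/11 + 58*(1/78))) - 16527)/2 = -((6027 + (13/11 + 29/39)) - 16527)/2 = -((6027 + 826/429) - 16527)/2 = -(2586409/429 - 16527)/2 = -½*(-4503674/429) = 2251837/429 ≈ 5249.0)
m(K, -206) - I = (¼)*(-123) - 1*2251837/429 = -123/4 - 2251837/429 = -9060115/1716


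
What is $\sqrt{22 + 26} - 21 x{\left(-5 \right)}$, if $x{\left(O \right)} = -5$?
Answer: $105 + 4 \sqrt{3} \approx 111.93$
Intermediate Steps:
$\sqrt{22 + 26} - 21 x{\left(-5 \right)} = \sqrt{22 + 26} - -105 = \sqrt{48} + 105 = 4 \sqrt{3} + 105 = 105 + 4 \sqrt{3}$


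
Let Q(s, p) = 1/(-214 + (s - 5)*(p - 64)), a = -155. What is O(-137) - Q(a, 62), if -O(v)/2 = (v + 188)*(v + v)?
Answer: 2962487/106 ≈ 27948.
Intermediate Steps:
Q(s, p) = 1/(-214 + (-64 + p)*(-5 + s)) (Q(s, p) = 1/(-214 + (-5 + s)*(-64 + p)) = 1/(-214 + (-64 + p)*(-5 + s)))
O(v) = -4*v*(188 + v) (O(v) = -2*(v + 188)*(v + v) = -2*(188 + v)*2*v = -4*v*(188 + v))
O(-137) - Q(a, 62) = -4*(-137)*(188 - 137) - 1/(106 - 64*(-155) - 5*62 + 62*(-155)) = -4*(-137)*51 - 1/(106 + 9920 - 310 - 9610) = 27948 - 1/106 = 2962487/106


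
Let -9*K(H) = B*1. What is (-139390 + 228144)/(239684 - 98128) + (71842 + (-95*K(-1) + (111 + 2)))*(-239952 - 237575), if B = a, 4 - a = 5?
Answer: -21884467888485607/637002 ≈ -3.4355e+10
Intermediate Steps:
a = -1 (a = 4 - 1*5 = 4 - 5 = -1)
B = -1
K(H) = 1/9 (K(H) = -(-1)/9 = -1/9*(-1) = 1/9)
(-139390 + 228144)/(239684 - 98128) + (71842 + (-95*K(-1) + (111 + 2)))*(-239952 - 237575) = (-139390 + 228144)/(239684 - 98128) + (71842 + (-95*1/9 + (111 + 2)))*(-239952 - 237575) = 88754/141556 + (71842 + (-95/9 + 113))*(-477527) = 88754*(1/141556) + (71842 + 922/9)*(-477527) = 44377/70778 + (647500/9)*(-477527) = 44377/70778 - 309198732500/9 = -21884467888485607/637002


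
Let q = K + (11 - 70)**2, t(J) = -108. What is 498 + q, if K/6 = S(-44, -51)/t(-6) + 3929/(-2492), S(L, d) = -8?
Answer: 44519407/11214 ≈ 3970.0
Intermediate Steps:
K = -101099/11214 (K = 6*(-8/(-108) + 3929/(-2492)) = 6*(-8*(-1/108) + 3929*(-1/2492)) = 6*(2/27 - 3929/2492) = 6*(-101099/67284) = -101099/11214 ≈ -9.0154)
q = 38934835/11214 (q = -101099/11214 + (11 - 70)**2 = -101099/11214 + (-59)**2 = -101099/11214 + 3481 = 38934835/11214 ≈ 3472.0)
498 + q = 498 + 38934835/11214 = 44519407/11214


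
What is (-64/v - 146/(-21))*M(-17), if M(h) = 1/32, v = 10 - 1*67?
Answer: 537/2128 ≈ 0.25235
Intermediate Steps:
v = -57 (v = 10 - 67 = -57)
M(h) = 1/32
(-64/v - 146/(-21))*M(-17) = (-64/(-57) - 146/(-21))*(1/32) = (-64*(-1/57) - 146*(-1/21))*(1/32) = (64/57 + 146/21)*(1/32) = (1074/133)*(1/32) = 537/2128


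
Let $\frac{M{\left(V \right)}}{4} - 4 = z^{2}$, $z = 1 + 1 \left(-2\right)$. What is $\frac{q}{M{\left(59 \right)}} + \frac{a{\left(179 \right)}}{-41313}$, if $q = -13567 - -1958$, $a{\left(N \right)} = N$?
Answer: $- \frac{479606197}{826260} \approx -580.45$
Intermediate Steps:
$z = -1$ ($z = 1 - 2 = -1$)
$M{\left(V \right)} = 20$ ($M{\left(V \right)} = 16 + 4 \left(-1\right)^{2} = 16 + 4 \cdot 1 = 16 + 4 = 20$)
$q = -11609$ ($q = -13567 + 1958 = -11609$)
$\frac{q}{M{\left(59 \right)}} + \frac{a{\left(179 \right)}}{-41313} = - \frac{11609}{20} + \frac{179}{-41313} = \left(-11609\right) \frac{1}{20} + 179 \left(- \frac{1}{41313}\right) = - \frac{11609}{20} - \frac{179}{41313} = - \frac{479606197}{826260}$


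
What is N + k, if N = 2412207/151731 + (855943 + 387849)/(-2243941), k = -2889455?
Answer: -109309239675481830/37830601319 ≈ -2.8894e+6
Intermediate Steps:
N = 580458709315/37830601319 (N = 2412207*(1/151731) + 1243792*(-1/2243941) = 268023/16859 - 1243792/2243941 = 580458709315/37830601319 ≈ 15.344)
N + k = 580458709315/37830601319 - 2889455 = -109309239675481830/37830601319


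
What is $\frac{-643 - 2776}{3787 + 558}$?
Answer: $- \frac{3419}{4345} \approx -0.78688$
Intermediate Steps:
$\frac{-643 - 2776}{3787 + 558} = - \frac{3419}{4345}$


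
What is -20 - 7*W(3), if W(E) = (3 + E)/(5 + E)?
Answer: -101/4 ≈ -25.250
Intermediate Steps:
W(E) = (3 + E)/(5 + E)
-20 - 7*W(3) = -20 - 7*(3 + 3)/(5 + 3) = -20 - 7*6/8 = -20 - 7*¾ = -20 - 21/4 = -101/4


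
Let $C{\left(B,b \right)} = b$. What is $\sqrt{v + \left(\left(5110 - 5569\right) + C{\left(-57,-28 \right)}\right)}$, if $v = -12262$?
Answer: $i \sqrt{12749} \approx 112.91 i$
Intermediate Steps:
$\sqrt{v + \left(\left(5110 - 5569\right) + C{\left(-57,-28 \right)}\right)} = \sqrt{-12262 + \left(\left(5110 - 5569\right) - 28\right)} = \sqrt{-12262 - 487} = \sqrt{-12749} = i \sqrt{12749}$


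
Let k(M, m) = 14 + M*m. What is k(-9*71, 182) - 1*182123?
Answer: -298407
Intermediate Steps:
k(-9*71, 182) - 1*182123 = (14 - 9*71*182) - 1*182123 = (14 - 639*182) - 182123 = (14 - 116298) - 182123 = -116284 - 182123 = -298407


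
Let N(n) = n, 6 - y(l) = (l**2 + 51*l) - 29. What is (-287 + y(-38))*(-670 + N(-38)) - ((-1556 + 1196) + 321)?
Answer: -171297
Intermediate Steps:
y(l) = 35 - l**2 - 51*l (y(l) = 6 - ((l**2 + 51*l) - 29) = 6 - (-29 + l**2 + 51*l) = 6 + (29 - l**2 - 51*l) = 35 - l**2 - 51*l)
(-287 + y(-38))*(-670 + N(-38)) - ((-1556 + 1196) + 321) = (-287 + (35 - 1*(-38)**2 - 51*(-38)))*(-670 - 38) - ((-1556 + 1196) + 321) = (-287 + (35 - 1*1444 + 1938))*(-708) - (-360 + 321) = (-287 + (35 - 1444 + 1938))*(-708) - 1*(-39) = (-287 + 529)*(-708) + 39 = 242*(-708) + 39 = -171336 + 39 = -171297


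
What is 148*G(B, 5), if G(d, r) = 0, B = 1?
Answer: 0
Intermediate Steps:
148*G(B, 5) = 148*0 = 0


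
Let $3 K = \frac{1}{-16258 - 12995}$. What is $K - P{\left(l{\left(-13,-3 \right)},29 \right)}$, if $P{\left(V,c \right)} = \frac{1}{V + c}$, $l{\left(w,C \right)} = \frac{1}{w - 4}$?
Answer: $- \frac{497465}{14392476} \approx -0.034564$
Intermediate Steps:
$K = - \frac{1}{87759}$ ($K = \frac{1}{3 \left(-16258 - 12995\right)} = \frac{1}{3 \left(-29253\right)} = \frac{1}{3} \left(- \frac{1}{29253}\right) = - \frac{1}{87759} \approx -1.1395 \cdot 10^{-5}$)
$l{\left(w,C \right)} = \frac{1}{-4 + w}$
$K - P{\left(l{\left(-13,-3 \right)},29 \right)} = - \frac{1}{87759} - \frac{1}{\frac{1}{-4 - 13} + 29} = - \frac{1}{87759} - \frac{1}{\frac{1}{-17} + 29} = - \frac{1}{87759} - \frac{1}{- \frac{1}{17} + 29} = - \frac{1}{87759} - \frac{1}{\frac{492}{17}} = - \frac{1}{87759} - \frac{17}{492} = - \frac{497465}{14392476}$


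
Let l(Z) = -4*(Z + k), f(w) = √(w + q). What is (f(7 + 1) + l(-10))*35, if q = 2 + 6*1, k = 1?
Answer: 1400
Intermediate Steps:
q = 8 (q = 2 + 6 = 8)
f(w) = √(8 + w) (f(w) = √(w + 8) = √(8 + w))
l(Z) = -4 - 4*Z (l(Z) = -4*(Z + 1) = -4*(1 + Z) = -4 - 4*Z)
(f(7 + 1) + l(-10))*35 = (√(8 + (7 + 1)) + (-4 - 4*(-10)))*35 = (√(8 + 8) + (-4 + 40))*35 = (√16 + 36)*35 = (4 + 36)*35 = 40*35 = 1400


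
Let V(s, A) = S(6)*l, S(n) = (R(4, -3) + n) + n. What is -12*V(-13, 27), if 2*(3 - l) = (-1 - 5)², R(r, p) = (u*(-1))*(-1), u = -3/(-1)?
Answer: 2700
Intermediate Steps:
u = 3 (u = -3*(-1) = 3)
R(r, p) = 3 (R(r, p) = (3*(-1))*(-1) = -3*(-1) = 3)
S(n) = 3 + 2*n (S(n) = (3 + n) + n = 3 + 2*n)
l = -15 (l = 3 - (-1 - 5)²/2 = 3 - ½*(-6)² = 3 - ½*36 = 3 - 18 = -15)
V(s, A) = -225 (V(s, A) = (3 + 2*6)*(-15) = (3 + 12)*(-15) = 15*(-15) = -225)
-12*V(-13, 27) = -12*(-225) = 2700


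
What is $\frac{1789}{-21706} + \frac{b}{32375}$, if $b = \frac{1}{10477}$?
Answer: $- \frac{606816031669}{7362520544750} \approx -0.08242$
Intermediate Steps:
$b = \frac{1}{10477} \approx 9.5447 \cdot 10^{-5}$
$\frac{1789}{-21706} + \frac{b}{32375} = \frac{1789}{-21706} + \frac{1}{10477 \cdot 32375} = 1789 \left(- \frac{1}{21706}\right) + \frac{1}{10477} \cdot \frac{1}{32375} = - \frac{1789}{21706} + \frac{1}{339192875} = - \frac{606816031669}{7362520544750}$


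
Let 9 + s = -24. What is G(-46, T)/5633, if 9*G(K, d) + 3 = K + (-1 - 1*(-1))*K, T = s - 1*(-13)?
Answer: -49/50697 ≈ -0.00096653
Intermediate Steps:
s = -33 (s = -9 - 24 = -33)
T = -20 (T = -33 - 1*(-13) = -33 + 13 = -20)
G(K, d) = -⅓ + K/9 (G(K, d) = -⅓ + (K + (-1 - 1*(-1))*K)/9 = -⅓ + (K + (-1 + 1)*K)/9 = -⅓ + (K + 0*K)/9 = -⅓ + (K + 0)/9 = -⅓ + K/9)
G(-46, T)/5633 = (-⅓ + (⅑)*(-46))/5633 = (-⅓ - 46/9)*(1/5633) = -49/9*1/5633 = -49/50697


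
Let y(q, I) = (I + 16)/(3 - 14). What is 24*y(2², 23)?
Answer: -936/11 ≈ -85.091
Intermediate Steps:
y(q, I) = -16/11 - I/11 (y(q, I) = (16 + I)/(-11) = (16 + I)*(-1/11) = -16/11 - I/11)
24*y(2², 23) = 24*(-16/11 - 1/11*23) = 24*(-16/11 - 23/11) = 24*(-39/11) = -936/11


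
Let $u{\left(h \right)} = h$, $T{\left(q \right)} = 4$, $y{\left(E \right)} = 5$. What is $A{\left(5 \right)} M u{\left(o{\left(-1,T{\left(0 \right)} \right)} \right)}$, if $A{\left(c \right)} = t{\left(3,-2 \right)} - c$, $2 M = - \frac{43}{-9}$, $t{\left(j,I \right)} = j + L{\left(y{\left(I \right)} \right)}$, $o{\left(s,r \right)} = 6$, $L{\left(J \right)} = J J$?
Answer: $\frac{989}{3} \approx 329.67$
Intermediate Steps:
$L{\left(J \right)} = J^{2}$
$t{\left(j,I \right)} = 25 + j$ ($t{\left(j,I \right)} = j + 5^{2} = j + 25 = 25 + j$)
$M = \frac{43}{18}$ ($M = \frac{\left(-43\right) \frac{1}{-9}}{2} = \frac{\left(-43\right) \left(- \frac{1}{9}\right)}{2} = \frac{1}{2} \cdot \frac{43}{9} = \frac{43}{18} \approx 2.3889$)
$A{\left(c \right)} = 28 - c$ ($A{\left(c \right)} = \left(25 + 3\right) - c = 28 - c$)
$A{\left(5 \right)} M u{\left(o{\left(-1,T{\left(0 \right)} \right)} \right)} = \left(28 - 5\right) \frac{43}{18} \cdot 6 = 23 \cdot \frac{43}{18} \cdot 6 = \frac{989}{18} \cdot 6 = \frac{989}{3}$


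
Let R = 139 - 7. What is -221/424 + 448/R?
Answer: 40195/13992 ≈ 2.8727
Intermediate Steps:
R = 132
-221/424 + 448/R = -221/424 + 448/132 = -221*1/424 + 448*(1/132) = -221/424 + 112/33 = 40195/13992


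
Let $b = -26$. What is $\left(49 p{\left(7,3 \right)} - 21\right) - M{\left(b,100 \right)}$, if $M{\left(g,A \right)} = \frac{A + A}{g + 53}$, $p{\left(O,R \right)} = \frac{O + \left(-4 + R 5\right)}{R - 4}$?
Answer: $- \frac{24581}{27} \approx -910.41$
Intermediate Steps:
$p{\left(O,R \right)} = \frac{-4 + O + 5 R}{-4 + R}$ ($p{\left(O,R \right)} = \frac{O + \left(-4 + 5 R\right)}{-4 + R} = \frac{-4 + O + 5 R}{-4 + R}$)
$M{\left(g,A \right)} = \frac{2 A}{53 + g}$
$\left(49 p{\left(7,3 \right)} - 21\right) - M{\left(b,100 \right)} = \left(49 \frac{-4 + 7 + 5 \cdot 3}{-4 + 3} - 21\right) - 2 \cdot 100 \frac{1}{53 - 26} = \left(49 \frac{-4 + 7 + 15}{-1} - 21\right) - 2 \cdot 100 \cdot \frac{1}{27} = \left(49 \left(\left(-1\right) 18\right) - 21\right) - 2 \cdot 100 \cdot \frac{1}{27} = \left(49 \left(-18\right) - 21\right) - \frac{200}{27} = \left(-882 - 21\right) - \frac{200}{27} = -903 - \frac{200}{27} = - \frac{24581}{27}$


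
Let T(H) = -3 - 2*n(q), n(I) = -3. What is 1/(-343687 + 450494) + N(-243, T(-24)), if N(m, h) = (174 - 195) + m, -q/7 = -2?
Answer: -28197047/106807 ≈ -264.00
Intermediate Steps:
q = 14 (q = -7*(-2) = 14)
T(H) = 3 (T(H) = -3 - 2*(-3) = -3 + 6 = 3)
N(m, h) = -21 + m
1/(-343687 + 450494) + N(-243, T(-24)) = 1/(-343687 + 450494) + (-21 - 243) = 1/106807 - 264 = -28197047/106807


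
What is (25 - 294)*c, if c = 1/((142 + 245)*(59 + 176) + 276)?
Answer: -269/91221 ≈ -0.0029489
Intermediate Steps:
c = 1/91221 (c = 1/(387*235 + 276) = 1/(90945 + 276) = 1/91221 ≈ 1.0962e-5)
(25 - 294)*c = (25 - 294)*(1/91221) = -269*1/91221 = -269/91221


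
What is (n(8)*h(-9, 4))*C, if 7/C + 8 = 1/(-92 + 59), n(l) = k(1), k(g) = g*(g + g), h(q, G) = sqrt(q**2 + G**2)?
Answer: -462*sqrt(97)/265 ≈ -17.170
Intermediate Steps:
h(q, G) = sqrt(G**2 + q**2)
k(g) = 2*g**2 (k(g) = g*(2*g) = 2*g**2)
n(l) = 2 (n(l) = 2*1**2 = 2*1 = 2)
C = -231/265 (C = 7/(-8 + 1/(-92 + 59)) = 7/(-8 + 1/(-33)) = 7/(-8 - 1/33) = 7/(-265/33) = 7*(-33/265) = -231/265 ≈ -0.87170)
(n(8)*h(-9, 4))*C = (2*sqrt(4**2 + (-9)**2))*(-231/265) = (2*sqrt(16 + 81))*(-231/265) = (2*sqrt(97))*(-231/265) = -462*sqrt(97)/265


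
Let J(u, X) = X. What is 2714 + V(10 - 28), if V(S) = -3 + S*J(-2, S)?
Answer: 3035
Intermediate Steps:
V(S) = -3 + S**2 (V(S) = -3 + S*S = -3 + S**2)
2714 + V(10 - 28) = 2714 + (-3 + (10 - 28)**2) = 2714 + (-3 + (-18)**2) = 2714 + (-3 + 324) = 2714 + 321 = 3035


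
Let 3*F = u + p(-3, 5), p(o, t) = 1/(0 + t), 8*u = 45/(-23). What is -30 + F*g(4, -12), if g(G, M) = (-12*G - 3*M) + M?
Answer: -3409/115 ≈ -29.643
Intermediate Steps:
u = -45/184 (u = (45/(-23))/8 = (45*(-1/23))/8 = (⅛)*(-45/23) = -45/184 ≈ -0.24457)
p(o, t) = 1/t
g(G, M) = -12*G - 2*M
F = -41/2760 (F = (-45/184 + 1/5)/3 = (-45/184 + ⅕)/3 = (⅓)*(-41/920) = -41/2760 ≈ -0.014855)
-30 + F*g(4, -12) = -30 - 41*(-12*4 - 2*(-12))/2760 = -30 - 41*(-48 + 24)/2760 = -30 - 41/2760*(-24) = -30 + 41/115 = -3409/115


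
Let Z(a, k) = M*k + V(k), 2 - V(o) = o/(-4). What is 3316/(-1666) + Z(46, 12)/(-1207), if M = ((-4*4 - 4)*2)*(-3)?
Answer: -188523/59143 ≈ -3.1876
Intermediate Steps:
M = 120 (M = ((-16 - 4)*2)*(-3) = -20*2*(-3) = -40*(-3) = 120)
V(o) = 2 + o/4 (V(o) = 2 - o/(-4) = 2 - o*(-1)/4 = 2 - (-1)*o/4 = 2 + o/4)
Z(a, k) = 2 + 481*k/4 (Z(a, k) = 120*k + (2 + k/4) = 2 + 481*k/4)
3316/(-1666) + Z(46, 12)/(-1207) = 3316/(-1666) + (2 + (481/4)*12)/(-1207) = 3316*(-1/1666) + (2 + 1443)*(-1/1207) = -1658/833 + 1445*(-1/1207) = -1658/833 - 85/71 = -188523/59143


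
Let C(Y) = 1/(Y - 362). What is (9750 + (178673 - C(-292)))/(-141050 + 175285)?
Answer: 123228643/22389690 ≈ 5.5038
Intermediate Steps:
C(Y) = 1/(-362 + Y)
(9750 + (178673 - C(-292)))/(-141050 + 175285) = (9750 + (178673 - 1/(-362 - 292)))/(-141050 + 175285) = (9750 + (178673 - 1/(-654)))/34235 = (9750 + (178673 - 1*(-1/654)))*(1/34235) = (9750 + (178673 + 1/654))*(1/34235) = (9750 + 116852143/654)*(1/34235) = (123228643/654)*(1/34235) = 123228643/22389690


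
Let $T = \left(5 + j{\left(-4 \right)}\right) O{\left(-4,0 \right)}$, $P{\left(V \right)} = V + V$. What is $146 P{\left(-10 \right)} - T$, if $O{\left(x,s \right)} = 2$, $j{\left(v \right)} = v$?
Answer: $-2922$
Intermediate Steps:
$P{\left(V \right)} = 2 V$
$T = 2$ ($T = \left(5 - 4\right) 2 = 1 \cdot 2 = 2$)
$146 P{\left(-10 \right)} - T = 146 \cdot 2 \left(-10\right) - 2 = 146 \left(-20\right) - 2 = -2920 - 2 = -2922$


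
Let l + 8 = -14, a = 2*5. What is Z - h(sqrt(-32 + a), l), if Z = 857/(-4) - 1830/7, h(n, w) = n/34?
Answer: -13319/28 - I*sqrt(22)/34 ≈ -475.68 - 0.13795*I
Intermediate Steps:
a = 10
l = -22 (l = -8 - 14 = -22)
h(n, w) = n/34 (h(n, w) = n*(1/34) = n/34)
Z = -13319/28 (Z = 857*(-1/4) - 1830*1/7 = -857/4 - 1830/7 = -13319/28 ≈ -475.68)
Z - h(sqrt(-32 + a), l) = -13319/28 - sqrt(-32 + 10)/34 = -13319/28 - sqrt(-22)/34 = -13319/28 - I*sqrt(22)/34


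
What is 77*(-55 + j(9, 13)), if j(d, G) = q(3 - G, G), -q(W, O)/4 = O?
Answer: -8239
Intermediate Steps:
q(W, O) = -4*O
j(d, G) = -4*G
77*(-55 + j(9, 13)) = 77*(-55 - 4*13) = 77*(-55 - 52) = 77*(-107) = -8239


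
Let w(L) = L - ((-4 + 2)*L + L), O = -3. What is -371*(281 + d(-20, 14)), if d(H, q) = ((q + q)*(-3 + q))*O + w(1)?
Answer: 237811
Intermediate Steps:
w(L) = 2*L (w(L) = L - (-2*L + L) = L - (-1)*L = L + L = 2*L)
d(H, q) = 2 - 6*q*(-3 + q) (d(H, q) = ((q + q)*(-3 + q))*(-3) + 2*1 = ((2*q)*(-3 + q))*(-3) + 2 = (2*q*(-3 + q))*(-3) + 2 = -6*q*(-3 + q) + 2 = 2 - 6*q*(-3 + q))
-371*(281 + d(-20, 14)) = -371*(281 + (2 - 6*14**2 + 18*14)) = -371*(281 + (2 - 6*196 + 252)) = -371*(281 + (2 - 1176 + 252)) = -371*(281 - 922) = -371*(-641) = 237811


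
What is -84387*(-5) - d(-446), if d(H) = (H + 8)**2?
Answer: 230091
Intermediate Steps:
d(H) = (8 + H)**2
-84387*(-5) - d(-446) = -84387*(-5) - (8 - 446)**2 = 421935 - 1*(-438)**2 = 421935 - 1*191844 = 421935 - 191844 = 230091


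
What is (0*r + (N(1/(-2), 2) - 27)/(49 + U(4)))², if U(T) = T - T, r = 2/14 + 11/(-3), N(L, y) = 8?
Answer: 361/2401 ≈ 0.15035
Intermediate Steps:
r = -74/21 (r = 2*(1/14) + 11*(-⅓) = ⅐ - 11/3 = -74/21 ≈ -3.5238)
U(T) = 0
(0*r + (N(1/(-2), 2) - 27)/(49 + U(4)))² = (0*(-74/21) + (8 - 27)/(49 + 0))² = (0 - 19/49)² = (-19/49)² = 361/2401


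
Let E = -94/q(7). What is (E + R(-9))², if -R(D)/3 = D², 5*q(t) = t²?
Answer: 153190129/2401 ≈ 63803.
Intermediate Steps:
q(t) = t²/5
R(D) = -3*D²
E = -470/49 (E = -94/((⅕)*7²) = -94/((⅕)*49) = -94/49/5 = -94*5/49 = -470/49 ≈ -9.5918)
(E + R(-9))² = (-470/49 - 3*(-9)²)² = (-470/49 - 3*81)² = (-470/49 - 243)² = (-12377/49)² = 153190129/2401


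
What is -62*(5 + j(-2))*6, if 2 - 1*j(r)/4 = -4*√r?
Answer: -4836 - 5952*I*√2 ≈ -4836.0 - 8417.4*I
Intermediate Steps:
j(r) = 8 + 16*√r (j(r) = 8 - (-16)*√r = 8 + 16*√r)
-62*(5 + j(-2))*6 = -62*(5 + (8 + 16*√(-2)))*6 = -62*(5 + (8 + 16*(I*√2)))*6 = -62*(5 + (8 + 16*I*√2))*6 = -62*(13 + 16*I*√2)*6 = -62*(78 + 96*I*√2) = -4836 - 5952*I*√2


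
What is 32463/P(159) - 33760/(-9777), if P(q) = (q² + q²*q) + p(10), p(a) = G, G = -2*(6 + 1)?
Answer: 136874767711/39547437042 ≈ 3.4610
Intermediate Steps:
G = -14 (G = -2*7 = -14)
p(a) = -14
P(q) = -14 + q² + q³ (P(q) = (q² + q²*q) - 14 = (q² + q³) - 14 = -14 + q² + q³)
32463/P(159) - 33760/(-9777) = 32463/(-14 + 159² + 159³) - 33760/(-9777) = 32463/(-14 + 25281 + 4019679) - 33760*(-1/9777) = 32463/4044946 + 33760/9777 = 136874767711/39547437042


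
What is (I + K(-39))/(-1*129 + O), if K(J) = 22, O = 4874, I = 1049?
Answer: 1071/4745 ≈ 0.22571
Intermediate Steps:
(I + K(-39))/(-1*129 + O) = (1049 + 22)/(-1*129 + 4874) = 1071/(-129 + 4874) = 1071/4745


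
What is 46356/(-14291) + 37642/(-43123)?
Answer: -87481090/21250717 ≈ -4.1166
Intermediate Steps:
46356/(-14291) + 37642/(-43123) = 46356*(-1/14291) + 37642*(-1/43123) = -46356/14291 - 1298/1487 = -87481090/21250717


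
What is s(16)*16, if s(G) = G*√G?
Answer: 1024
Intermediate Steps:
s(G) = G^(3/2)
s(16)*16 = 16^(3/2)*16 = 64*16 = 1024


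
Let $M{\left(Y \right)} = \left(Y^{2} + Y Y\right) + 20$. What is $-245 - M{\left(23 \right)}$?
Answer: $-1323$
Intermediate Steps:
$M{\left(Y \right)} = 20 + 2 Y^{2}$ ($M{\left(Y \right)} = \left(Y^{2} + Y^{2}\right) + 20 = 2 Y^{2} + 20 = 20 + 2 Y^{2}$)
$-245 - M{\left(23 \right)} = -245 - \left(20 + 2 \cdot 23^{2}\right) = -245 - \left(20 + 2 \cdot 529\right) = -245 - \left(20 + 1058\right) = -245 - 1078 = -1323$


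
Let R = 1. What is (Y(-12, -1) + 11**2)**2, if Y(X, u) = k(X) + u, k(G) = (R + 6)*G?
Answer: 1296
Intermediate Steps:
k(G) = 7*G (k(G) = (1 + 6)*G = 7*G)
Y(X, u) = u + 7*X (Y(X, u) = 7*X + u = u + 7*X)
(Y(-12, -1) + 11**2)**2 = ((-1 + 7*(-12)) + 11**2)**2 = ((-1 - 84) + 121)**2 = (-85 + 121)**2 = 36**2 = 1296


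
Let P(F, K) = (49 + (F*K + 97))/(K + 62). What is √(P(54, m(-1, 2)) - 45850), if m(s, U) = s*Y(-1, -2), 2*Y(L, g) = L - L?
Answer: I*√44059587/31 ≈ 214.12*I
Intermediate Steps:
Y(L, g) = 0 (Y(L, g) = (L - L)/2 = (½)*0 = 0)
m(s, U) = 0 (m(s, U) = s*0 = 0)
P(F, K) = (146 + F*K)/(62 + K) (P(F, K) = (49 + (97 + F*K))/(62 + K) = (146 + F*K)/(62 + K))
√(P(54, m(-1, 2)) - 45850) = √((146 + 54*0)/(62 + 0) - 45850) = √((146 + 0)/62 - 45850) = √((1/62)*146 - 45850) = √(73/31 - 45850) = √(-1421277/31) = I*√44059587/31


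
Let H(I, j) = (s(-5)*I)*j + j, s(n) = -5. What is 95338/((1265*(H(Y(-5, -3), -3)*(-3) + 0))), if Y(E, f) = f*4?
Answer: 95338/694485 ≈ 0.13728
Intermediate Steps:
Y(E, f) = 4*f
H(I, j) = j - 5*I*j (H(I, j) = (-5*I)*j + j = -5*I*j + j = j - 5*I*j)
95338/((1265*(H(Y(-5, -3), -3)*(-3) + 0))) = 95338/((1265*(-3*(1 - 20*(-3))*(-3) + 0))) = 95338/((1265*(-3*(1 - 5*(-12))*(-3) + 0))) = 95338/((1265*(-3*(1 + 60)*(-3) + 0))) = 95338/((1265*(-3*61*(-3) + 0))) = 95338/((1265*(-183*(-3) + 0))) = 95338/((1265*(549 + 0))) = 95338/((1265*549)) = 95338/694485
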